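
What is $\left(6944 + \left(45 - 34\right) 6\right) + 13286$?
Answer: $20296$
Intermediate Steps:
$\left(6944 + \left(45 - 34\right) 6\right) + 13286 = \left(6944 + 11 \cdot 6\right) + 13286 = \left(6944 + 66\right) + 13286 = 7010 + 13286 = 20296$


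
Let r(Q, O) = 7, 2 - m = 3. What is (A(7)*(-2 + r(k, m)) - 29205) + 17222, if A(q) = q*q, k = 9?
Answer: -11738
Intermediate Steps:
m = -1 (m = 2 - 1*3 = 2 - 3 = -1)
A(q) = q²
(A(7)*(-2 + r(k, m)) - 29205) + 17222 = (7²*(-2 + 7) - 29205) + 17222 = (49*5 - 29205) + 17222 = (245 - 29205) + 17222 = -28960 + 17222 = -11738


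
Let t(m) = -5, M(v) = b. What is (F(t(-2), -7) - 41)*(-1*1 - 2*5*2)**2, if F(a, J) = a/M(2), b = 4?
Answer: -74529/4 ≈ -18632.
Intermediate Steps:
M(v) = 4
F(a, J) = a/4
(F(t(-2), -7) - 41)*(-1*1 - 2*5*2)**2 = ((1/4)*(-5) - 41)*(-1*1 - 2*5*2)**2 = (-5/4 - 41)*(-1 - 10*2)**2 = -169*(-1 - 20)**2/4 = -169/4*(-21)**2 = -169/4*441 = -74529/4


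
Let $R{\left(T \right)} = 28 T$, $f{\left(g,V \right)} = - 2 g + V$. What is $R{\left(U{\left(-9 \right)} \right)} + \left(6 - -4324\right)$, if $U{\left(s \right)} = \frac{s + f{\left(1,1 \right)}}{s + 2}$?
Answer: $4370$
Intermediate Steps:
$f{\left(g,V \right)} = V - 2 g$
$U{\left(s \right)} = \frac{-1 + s}{2 + s}$ ($U{\left(s \right)} = \frac{s + \left(1 - 2\right)}{s + 2} = \frac{s + \left(1 - 2\right)}{2 + s} = \frac{s - 1}{2 + s} = \frac{-1 + s}{2 + s}$)
$R{\left(U{\left(-9 \right)} \right)} + \left(6 - -4324\right) = 28 \frac{-1 - 9}{2 - 9} + \left(6 - -4324\right) = 28 \frac{1}{-7} \left(-10\right) + \left(6 + 4324\right) = 28 \left(\left(- \frac{1}{7}\right) \left(-10\right)\right) + 4330 = 28 \cdot \frac{10}{7} + 4330 = 40 + 4330 = 4370$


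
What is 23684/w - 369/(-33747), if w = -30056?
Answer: -65681107/84524986 ≈ -0.77706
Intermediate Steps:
23684/w - 369/(-33747) = 23684/(-30056) - 369/(-33747) = 23684*(-1/30056) - 369*(-1/33747) = -5921/7514 + 123/11249 = -65681107/84524986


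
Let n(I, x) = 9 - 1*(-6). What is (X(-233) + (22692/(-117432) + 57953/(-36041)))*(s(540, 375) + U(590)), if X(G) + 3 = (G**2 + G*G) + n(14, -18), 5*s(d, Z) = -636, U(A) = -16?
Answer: -13710954823330858/881743065 ≈ -1.5550e+7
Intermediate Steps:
n(I, x) = 15 (n(I, x) = 9 + 6 = 15)
s(d, Z) = -636/5 (s(d, Z) = (1/5)*(-636) = -636/5)
X(G) = 12 + 2*G**2 (X(G) = -3 + ((G**2 + G*G) + 15) = -3 + ((G**2 + G**2) + 15) = -3 + (2*G**2 + 15) = -3 + (15 + 2*G**2) = 12 + 2*G**2)
(X(-233) + (22692/(-117432) + 57953/(-36041)))*(s(540, 375) + U(590)) = ((12 + 2*(-233)**2) + (22692/(-117432) + 57953/(-36041)))*(-636/5 - 16) = ((12 + 2*54289) + (22692*(-1/117432) + 57953*(-1/36041)))*(-716/5) = ((12 + 108578) + (-1891/9786 - 57953/36041))*(-716/5) = (108590 - 635281589/352697226)*(-716/5) = (38298756489751/352697226)*(-716/5) = -13710954823330858/881743065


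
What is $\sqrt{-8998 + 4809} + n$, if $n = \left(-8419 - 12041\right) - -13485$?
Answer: $-6975 + i \sqrt{4189} \approx -6975.0 + 64.723 i$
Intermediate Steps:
$n = -6975$ ($n = -20460 + 13485 = -6975$)
$\sqrt{-8998 + 4809} + n = \sqrt{-8998 + 4809} - 6975 = \sqrt{-4189} - 6975 = i \sqrt{4189} - 6975 = -6975 + i \sqrt{4189}$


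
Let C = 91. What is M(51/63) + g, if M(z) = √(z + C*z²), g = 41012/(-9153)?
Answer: -41012/9153 + 4*√34/3 ≈ 3.2939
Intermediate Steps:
g = -41012/9153 (g = 41012*(-1/9153) = -41012/9153 ≈ -4.4807)
M(z) = √(z + 91*z²)
M(51/63) + g = √((51/63)*(1 + 91*(51/63))) - 41012/9153 = √((51*(1/63))*(1 + 91*(51*(1/63)))) - 41012/9153 = √(17*(1 + 91*(17/21))/21) - 41012/9153 = √(17*(1 + 221/3)/21) - 41012/9153 = √((17/21)*(224/3)) - 41012/9153 = √(544/9) - 41012/9153 = 4*√34/3 - 41012/9153 = -41012/9153 + 4*√34/3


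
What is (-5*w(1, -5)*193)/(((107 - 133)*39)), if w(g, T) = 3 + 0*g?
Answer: 965/338 ≈ 2.8550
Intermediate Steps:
w(g, T) = 3 (w(g, T) = 3 + 0 = 3)
(-5*w(1, -5)*193)/(((107 - 133)*39)) = (-5*3*193)/(((107 - 133)*39)) = (-15*193)/((-26*39)) = -2895/(-1014) = -2895*(-1/1014) = 965/338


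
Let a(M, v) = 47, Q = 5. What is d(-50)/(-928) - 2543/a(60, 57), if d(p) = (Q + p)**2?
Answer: -2455079/43616 ≈ -56.289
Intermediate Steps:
d(p) = (5 + p)**2
d(-50)/(-928) - 2543/a(60, 57) = (5 - 50)**2/(-928) - 2543/47 = (-45)**2*(-1/928) - 2543*1/47 = 2025*(-1/928) - 2543/47 = -2025/928 - 2543/47 = -2455079/43616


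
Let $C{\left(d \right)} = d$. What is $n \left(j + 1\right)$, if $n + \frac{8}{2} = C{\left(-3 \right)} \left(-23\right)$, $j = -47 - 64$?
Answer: $-7150$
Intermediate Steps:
$j = -111$ ($j = -47 - 64 = -111$)
$n = 65$ ($n = -4 - -69 = -4 + 69 = 65$)
$n \left(j + 1\right) = 65 \left(-111 + 1\right) = 65 \left(-110\right) = -7150$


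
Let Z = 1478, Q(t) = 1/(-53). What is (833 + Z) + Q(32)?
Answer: 122482/53 ≈ 2311.0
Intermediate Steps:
Q(t) = -1/53
(833 + Z) + Q(32) = (833 + 1478) - 1/53 = 2311 - 1/53 = 122482/53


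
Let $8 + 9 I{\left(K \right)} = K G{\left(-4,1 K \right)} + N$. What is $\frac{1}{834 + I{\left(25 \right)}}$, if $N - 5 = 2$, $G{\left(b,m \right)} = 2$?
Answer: $\frac{9}{7555} \approx 0.0011913$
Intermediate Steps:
$N = 7$ ($N = 5 + 2 = 7$)
$I{\left(K \right)} = - \frac{1}{9} + \frac{2 K}{9}$ ($I{\left(K \right)} = - \frac{8}{9} + \frac{K 2 + 7}{9} = - \frac{8}{9} + \frac{2 K + 7}{9} = - \frac{8}{9} + \frac{7 + 2 K}{9} = - \frac{8}{9} + \left(\frac{7}{9} + \frac{2 K}{9}\right) = - \frac{1}{9} + \frac{2 K}{9}$)
$\frac{1}{834 + I{\left(25 \right)}} = \frac{1}{834 + \left(- \frac{1}{9} + \frac{2}{9} \cdot 25\right)} = \frac{1}{834 + \left(- \frac{1}{9} + \frac{50}{9}\right)} = \frac{1}{834 + \frac{49}{9}} = \frac{1}{\frac{7555}{9}} = \frac{9}{7555}$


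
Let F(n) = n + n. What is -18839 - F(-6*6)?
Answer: -18767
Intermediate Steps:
F(n) = 2*n
-18839 - F(-6*6) = -18839 - 2*(-6*6) = -18839 - 2*(-36) = -18839 - 1*(-72) = -18839 + 72 = -18767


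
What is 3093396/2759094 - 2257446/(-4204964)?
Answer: 1603010377639/966824245218 ≈ 1.6580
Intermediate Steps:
3093396/2759094 - 2257446/(-4204964) = 3093396*(1/2759094) - 2257446*(-1/4204964) = 515566/459849 + 1128723/2102482 = 1603010377639/966824245218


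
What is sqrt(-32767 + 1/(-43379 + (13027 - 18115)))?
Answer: I*sqrt(76971324314730)/48467 ≈ 181.02*I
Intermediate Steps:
sqrt(-32767 + 1/(-43379 + (13027 - 18115))) = sqrt(-32767 + 1/(-43379 - 5088)) = sqrt(-32767 + 1/(-48467)) = sqrt(-32767 - 1/48467) = sqrt(-1588118190/48467) = I*sqrt(76971324314730)/48467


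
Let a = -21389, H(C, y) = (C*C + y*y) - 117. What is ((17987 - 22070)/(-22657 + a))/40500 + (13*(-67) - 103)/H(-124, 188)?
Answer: -579091983317/30089606463000 ≈ -0.019246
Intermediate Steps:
H(C, y) = -117 + C² + y² (H(C, y) = (C² + y²) - 117 = -117 + C² + y²)
((17987 - 22070)/(-22657 + a))/40500 + (13*(-67) - 103)/H(-124, 188) = ((17987 - 22070)/(-22657 - 21389))/40500 + (13*(-67) - 103)/(-117 + (-124)² + 188²) = -4083/(-44046)*(1/40500) + (-871 - 103)/(-117 + 15376 + 35344) = -4083*(-1/44046)*(1/40500) - 974/50603 = (1361/14682)*(1/40500) - 974*1/50603 = 1361/594621000 - 974/50603 = -579091983317/30089606463000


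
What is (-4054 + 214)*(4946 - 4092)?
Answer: -3279360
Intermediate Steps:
(-4054 + 214)*(4946 - 4092) = -3840*854 = -3279360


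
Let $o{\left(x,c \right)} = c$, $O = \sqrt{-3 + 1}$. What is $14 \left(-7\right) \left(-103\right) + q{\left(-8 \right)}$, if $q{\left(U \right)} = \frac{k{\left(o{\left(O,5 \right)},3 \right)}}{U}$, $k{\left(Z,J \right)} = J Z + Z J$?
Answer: $\frac{40361}{4} \approx 10090.0$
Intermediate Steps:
$O = i \sqrt{2}$ ($O = \sqrt{-2} = i \sqrt{2} \approx 1.4142 i$)
$k{\left(Z,J \right)} = 2 J Z$ ($k{\left(Z,J \right)} = J Z + J Z = 2 J Z$)
$q{\left(U \right)} = \frac{30}{U}$ ($q{\left(U \right)} = \frac{2 \cdot 3 \cdot 5}{U} = \frac{30}{U}$)
$14 \left(-7\right) \left(-103\right) + q{\left(-8 \right)} = 14 \left(-7\right) \left(-103\right) + \frac{30}{-8} = \left(-98\right) \left(-103\right) + 30 \left(- \frac{1}{8}\right) = 10094 - \frac{15}{4} = \frac{40361}{4}$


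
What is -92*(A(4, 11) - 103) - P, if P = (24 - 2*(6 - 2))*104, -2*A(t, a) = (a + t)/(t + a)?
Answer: 7858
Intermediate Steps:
A(t, a) = -1/2 (A(t, a) = -(a + t)/(2*(t + a)) = -(a + t)/(2*(a + t)) = -1/2*1 = -1/2)
P = 1664 (P = (24 - 2*4)*104 = (24 - 8)*104 = 16*104 = 1664)
-92*(A(4, 11) - 103) - P = -92*(-1/2 - 103) - 1*1664 = -92*(-207/2) - 1664 = 9522 - 1664 = 7858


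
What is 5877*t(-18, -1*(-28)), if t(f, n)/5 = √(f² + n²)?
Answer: 58770*√277 ≈ 9.7813e+5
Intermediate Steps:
t(f, n) = 5*√(f² + n²)
5877*t(-18, -1*(-28)) = 5877*(5*√((-18)² + (-1*(-28))²)) = 5877*(5*√(324 + 28²)) = 5877*(5*√(324 + 784)) = 5877*(5*√1108) = 5877*(5*(2*√277)) = 5877*(10*√277) = 58770*√277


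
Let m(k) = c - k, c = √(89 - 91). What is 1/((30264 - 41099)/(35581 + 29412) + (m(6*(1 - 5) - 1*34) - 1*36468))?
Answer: -153799822883245/5599877199635761323 - 4224090049*I*√2/5599877199635761323 ≈ -2.7465e-5 - 1.0668e-9*I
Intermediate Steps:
c = I*√2 (c = √(-2) = I*√2 ≈ 1.4142*I)
m(k) = -k + I*√2 (m(k) = I*√2 - k = -k + I*√2)
1/((30264 - 41099)/(35581 + 29412) + (m(6*(1 - 5) - 1*34) - 1*36468)) = 1/((30264 - 41099)/(35581 + 29412) + ((-(6*(1 - 5) - 1*34) + I*√2) - 1*36468)) = 1/(-10835/64993 + ((-(6*(-4) - 34) + I*√2) - 36468)) = 1/(-10835*1/64993 + ((-(-24 - 34) + I*√2) - 36468)) = 1/(-10835/64993 + ((-1*(-58) + I*√2) - 36468)) = 1/(-10835/64993 + ((58 + I*√2) - 36468)) = 1/(-10835/64993 + (-36410 + I*√2)) = 1/(-2366405965/64993 + I*√2)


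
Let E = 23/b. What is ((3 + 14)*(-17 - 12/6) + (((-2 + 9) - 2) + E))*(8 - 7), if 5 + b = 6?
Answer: -295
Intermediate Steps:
b = 1 (b = -5 + 6 = 1)
E = 23 (E = 23/1 = 23*1 = 23)
((3 + 14)*(-17 - 12/6) + (((-2 + 9) - 2) + E))*(8 - 7) = ((3 + 14)*(-17 - 12/6) + (((-2 + 9) - 2) + 23))*(8 - 7) = (17*(-17 - 12*⅙) + ((7 - 2) + 23))*1 = (17*(-17 - 2) + (5 + 23))*1 = (17*(-19) + 28)*1 = (-323 + 28)*1 = -295*1 = -295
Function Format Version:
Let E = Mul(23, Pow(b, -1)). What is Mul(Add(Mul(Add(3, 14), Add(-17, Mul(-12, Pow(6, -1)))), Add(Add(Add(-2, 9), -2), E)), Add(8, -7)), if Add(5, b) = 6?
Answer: -295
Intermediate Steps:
b = 1 (b = Add(-5, 6) = 1)
E = 23 (E = Mul(23, Pow(1, -1)) = Mul(23, 1) = 23)
Mul(Add(Mul(Add(3, 14), Add(-17, Mul(-12, Pow(6, -1)))), Add(Add(Add(-2, 9), -2), E)), Add(8, -7)) = Mul(Add(Mul(Add(3, 14), Add(-17, Mul(-12, Pow(6, -1)))), Add(Add(Add(-2, 9), -2), 23)), Add(8, -7)) = Mul(Add(Mul(17, Add(-17, Mul(-12, Rational(1, 6)))), Add(Add(7, -2), 23)), 1) = Mul(Add(Mul(17, Add(-17, -2)), Add(5, 23)), 1) = Mul(Add(Mul(17, -19), 28), 1) = Mul(Add(-323, 28), 1) = Mul(-295, 1) = -295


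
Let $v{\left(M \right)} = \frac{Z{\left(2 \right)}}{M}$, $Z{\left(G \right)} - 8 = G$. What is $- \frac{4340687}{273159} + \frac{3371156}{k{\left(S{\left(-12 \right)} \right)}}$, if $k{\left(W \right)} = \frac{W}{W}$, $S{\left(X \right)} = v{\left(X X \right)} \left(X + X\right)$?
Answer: $\frac{920857261117}{273159} \approx 3.3711 \cdot 10^{6}$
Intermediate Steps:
$Z{\left(G \right)} = 8 + G$
$v{\left(M \right)} = \frac{10}{M}$ ($v{\left(M \right)} = \frac{8 + 2}{M} = \frac{10}{M}$)
$S{\left(X \right)} = \frac{20}{X}$ ($S{\left(X \right)} = \frac{10}{X X} \left(X + X\right) = \frac{10}{X^{2}} \cdot 2 X = \frac{20}{X}$)
$k{\left(W \right)} = 1$
$- \frac{4340687}{273159} + \frac{3371156}{k{\left(S{\left(-12 \right)} \right)}} = - \frac{4340687}{273159} + \frac{3371156}{1} = \left(-4340687\right) \frac{1}{273159} + 3371156 \cdot 1 = - \frac{4340687}{273159} + 3371156 = \frac{920857261117}{273159}$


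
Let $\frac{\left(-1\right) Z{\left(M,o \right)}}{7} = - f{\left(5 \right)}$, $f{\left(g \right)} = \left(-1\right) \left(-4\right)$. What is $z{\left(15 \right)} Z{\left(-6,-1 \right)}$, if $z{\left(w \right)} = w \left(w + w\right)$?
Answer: $12600$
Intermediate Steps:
$f{\left(g \right)} = 4$
$Z{\left(M,o \right)} = 28$ ($Z{\left(M,o \right)} = - 7 \left(\left(-1\right) 4\right) = \left(-7\right) \left(-4\right) = 28$)
$z{\left(w \right)} = 2 w^{2}$ ($z{\left(w \right)} = w 2 w = 2 w^{2}$)
$z{\left(15 \right)} Z{\left(-6,-1 \right)} = 2 \cdot 15^{2} \cdot 28 = 2 \cdot 225 \cdot 28 = 450 \cdot 28 = 12600$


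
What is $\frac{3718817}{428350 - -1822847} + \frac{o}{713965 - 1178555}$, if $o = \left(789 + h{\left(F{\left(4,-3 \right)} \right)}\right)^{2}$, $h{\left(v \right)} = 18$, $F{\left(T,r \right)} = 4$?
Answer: $\frac{261635394977}{1045883614230} \approx 0.25016$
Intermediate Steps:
$o = 651249$ ($o = \left(789 + 18\right)^{2} = 807^{2} = 651249$)
$\frac{3718817}{428350 - -1822847} + \frac{o}{713965 - 1178555} = \frac{3718817}{428350 - -1822847} + \frac{651249}{713965 - 1178555} = \frac{3718817}{428350 + 1822847} + \frac{651249}{-464590} = \frac{3718817}{2251197} + 651249 \left(- \frac{1}{464590}\right) = 3718817 \cdot \frac{1}{2251197} - \frac{651249}{464590} = \frac{3718817}{2251197} - \frac{651249}{464590} = \frac{261635394977}{1045883614230}$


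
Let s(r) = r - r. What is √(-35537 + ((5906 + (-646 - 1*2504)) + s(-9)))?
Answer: 7*I*√669 ≈ 181.06*I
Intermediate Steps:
s(r) = 0
√(-35537 + ((5906 + (-646 - 1*2504)) + s(-9))) = √(-35537 + ((5906 + (-646 - 1*2504)) + 0)) = √(-35537 + ((5906 + (-646 - 2504)) + 0)) = √(-35537 + ((5906 - 3150) + 0)) = √(-35537 + (2756 + 0)) = √(-35537 + 2756) = √(-32781) = 7*I*√669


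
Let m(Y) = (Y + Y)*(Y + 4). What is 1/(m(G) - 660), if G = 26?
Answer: 1/900 ≈ 0.0011111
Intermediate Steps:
m(Y) = 2*Y*(4 + Y) (m(Y) = (2*Y)*(4 + Y) = 2*Y*(4 + Y))
1/(m(G) - 660) = 1/(2*26*(4 + 26) - 660) = 1/(2*26*30 - 660) = 1/(1560 - 660) = 1/900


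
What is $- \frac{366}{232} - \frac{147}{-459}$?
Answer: $- \frac{22315}{17748} \approx -1.2573$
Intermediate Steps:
$- \frac{366}{232} - \frac{147}{-459} = \left(-366\right) \frac{1}{232} - - \frac{49}{153} = - \frac{183}{116} + \frac{49}{153} = - \frac{22315}{17748}$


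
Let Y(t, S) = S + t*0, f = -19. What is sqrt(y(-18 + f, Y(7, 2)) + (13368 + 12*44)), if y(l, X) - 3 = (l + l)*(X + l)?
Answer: sqrt(16489) ≈ 128.41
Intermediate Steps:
Y(t, S) = S (Y(t, S) = S + 0 = S)
y(l, X) = 3 + 2*l*(X + l) (y(l, X) = 3 + (l + l)*(X + l) = 3 + (2*l)*(X + l) = 3 + 2*l*(X + l))
sqrt(y(-18 + f, Y(7, 2)) + (13368 + 12*44)) = sqrt((3 + 2*(-18 - 19)**2 + 2*2*(-18 - 19)) + (13368 + 12*44)) = sqrt((3 + 2*(-37)**2 + 2*2*(-37)) + (13368 + 528)) = sqrt((3 + 2*1369 - 148) + 13896) = sqrt((3 + 2738 - 148) + 13896) = sqrt(2593 + 13896) = sqrt(16489)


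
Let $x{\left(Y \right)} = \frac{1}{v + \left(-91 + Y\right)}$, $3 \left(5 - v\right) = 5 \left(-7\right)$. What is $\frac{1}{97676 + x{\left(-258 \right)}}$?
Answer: $\frac{997}{97382969} \approx 1.0238 \cdot 10^{-5}$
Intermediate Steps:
$v = \frac{50}{3}$ ($v = 5 - \frac{5 \left(-7\right)}{3} = 5 - - \frac{35}{3} = 5 + \frac{35}{3} = \frac{50}{3} \approx 16.667$)
$x{\left(Y \right)} = \frac{1}{- \frac{223}{3} + Y}$ ($x{\left(Y \right)} = \frac{1}{\frac{50}{3} + \left(-91 + Y\right)} = \frac{1}{- \frac{223}{3} + Y}$)
$\frac{1}{97676 + x{\left(-258 \right)}} = \frac{1}{97676 + \frac{3}{-223 + 3 \left(-258\right)}} = \frac{1}{97676 + \frac{3}{-223 - 774}} = \frac{1}{97676 + \frac{3}{-997}} = \frac{1}{97676 + 3 \left(- \frac{1}{997}\right)} = \frac{1}{97676 - \frac{3}{997}} = \frac{1}{\frac{97382969}{997}} = \frac{997}{97382969}$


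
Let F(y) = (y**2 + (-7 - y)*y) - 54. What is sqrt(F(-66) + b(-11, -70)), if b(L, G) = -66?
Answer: 3*sqrt(38) ≈ 18.493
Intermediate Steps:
F(y) = -54 + y**2 + y*(-7 - y) (F(y) = (y**2 + y*(-7 - y)) - 54 = -54 + y**2 + y*(-7 - y))
sqrt(F(-66) + b(-11, -70)) = sqrt((-54 - 7*(-66)) - 66) = sqrt((-54 + 462) - 66) = sqrt(408 - 66) = sqrt(342) = 3*sqrt(38)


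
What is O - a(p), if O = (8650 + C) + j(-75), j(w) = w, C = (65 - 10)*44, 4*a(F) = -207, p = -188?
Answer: 44187/4 ≈ 11047.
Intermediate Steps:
a(F) = -207/4 (a(F) = (1/4)*(-207) = -207/4)
C = 2420 (C = 55*44 = 2420)
O = 10995 (O = (8650 + 2420) - 75 = 11070 - 75 = 10995)
O - a(p) = 10995 - 1*(-207/4) = 10995 + 207/4 = 44187/4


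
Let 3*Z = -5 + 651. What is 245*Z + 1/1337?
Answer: 211606993/4011 ≈ 52757.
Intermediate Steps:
Z = 646/3 (Z = (-5 + 651)/3 = (⅓)*646 = 646/3 ≈ 215.33)
245*Z + 1/1337 = 245*(646/3) + 1/1337 = 158270/3 + 1/1337 = 211606993/4011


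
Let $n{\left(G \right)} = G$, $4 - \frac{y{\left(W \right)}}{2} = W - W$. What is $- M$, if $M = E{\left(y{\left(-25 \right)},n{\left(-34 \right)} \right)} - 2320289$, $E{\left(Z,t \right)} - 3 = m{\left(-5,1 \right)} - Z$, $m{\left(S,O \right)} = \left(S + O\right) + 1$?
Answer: $2320297$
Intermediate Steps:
$y{\left(W \right)} = 8$ ($y{\left(W \right)} = 8 - 2 \left(W - W\right) = 8 - 0 = 8 + 0 = 8$)
$m{\left(S,O \right)} = 1 + O + S$ ($m{\left(S,O \right)} = \left(O + S\right) + 1 = 1 + O + S$)
$E{\left(Z,t \right)} = - Z$ ($E{\left(Z,t \right)} = 3 - \left(3 + Z\right) = - Z$)
$M = -2320297$ ($M = \left(-1\right) 8 - 2320289 = -8 - 2320289 = -2320297$)
$- M = \left(-1\right) \left(-2320297\right) = 2320297$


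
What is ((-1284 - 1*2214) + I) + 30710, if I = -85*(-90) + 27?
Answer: 34889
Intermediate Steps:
I = 7677 (I = 7650 + 27 = 7677)
((-1284 - 1*2214) + I) + 30710 = ((-1284 - 1*2214) + 7677) + 30710 = ((-1284 - 2214) + 7677) + 30710 = (-3498 + 7677) + 30710 = 4179 + 30710 = 34889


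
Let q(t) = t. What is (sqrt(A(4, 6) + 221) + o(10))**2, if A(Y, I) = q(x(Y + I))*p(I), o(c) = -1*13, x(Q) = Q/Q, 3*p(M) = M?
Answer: (13 - sqrt(223))**2 ≈ 3.7372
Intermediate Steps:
p(M) = M/3
x(Q) = 1
o(c) = -13
A(Y, I) = I/3 (A(Y, I) = 1*(I/3) = I/3)
(sqrt(A(4, 6) + 221) + o(10))**2 = (sqrt((1/3)*6 + 221) - 13)**2 = (sqrt(2 + 221) - 13)**2 = (sqrt(223) - 13)**2 = (-13 + sqrt(223))**2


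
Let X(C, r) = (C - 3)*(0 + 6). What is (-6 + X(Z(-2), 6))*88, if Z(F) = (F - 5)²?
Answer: 23760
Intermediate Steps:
Z(F) = (-5 + F)²
X(C, r) = -18 + 6*C (X(C, r) = (-3 + C)*6 = -18 + 6*C)
(-6 + X(Z(-2), 6))*88 = (-6 + (-18 + 6*(-5 - 2)²))*88 = (-6 + (-18 + 6*(-7)²))*88 = (-6 + (-18 + 6*49))*88 = (-6 + (-18 + 294))*88 = (-6 + 276)*88 = 270*88 = 23760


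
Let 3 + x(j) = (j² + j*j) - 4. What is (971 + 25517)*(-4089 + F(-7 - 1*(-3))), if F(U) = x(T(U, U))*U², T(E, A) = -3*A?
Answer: 10780616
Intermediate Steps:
x(j) = -7 + 2*j² (x(j) = -3 + ((j² + j*j) - 4) = -3 + ((j² + j²) - 4) = -3 + (2*j² - 4) = -3 + (-4 + 2*j²) = -7 + 2*j²)
F(U) = U²*(-7 + 18*U²) (F(U) = (-7 + 2*(-3*U)²)*U² = (-7 + 2*(9*U²))*U² = (-7 + 18*U²)*U² = U²*(-7 + 18*U²))
(971 + 25517)*(-4089 + F(-7 - 1*(-3))) = (971 + 25517)*(-4089 + (-7 - 1*(-3))²*(-7 + 18*(-7 - 1*(-3))²)) = 26488*(-4089 + (-7 + 3)²*(-7 + 18*(-7 + 3)²)) = 26488*(-4089 + (-4)²*(-7 + 18*(-4)²)) = 26488*(-4089 + 16*(-7 + 18*16)) = 26488*(-4089 + 16*(-7 + 288)) = 26488*(-4089 + 16*281) = 26488*(-4089 + 4496) = 26488*407 = 10780616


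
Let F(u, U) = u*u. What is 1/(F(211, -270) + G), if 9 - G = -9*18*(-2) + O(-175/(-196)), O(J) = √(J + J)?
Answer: 618884/27358386079 + 5*√14/27358386079 ≈ 2.2622e-5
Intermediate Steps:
O(J) = √2*√J (O(J) = √(2*J) = √2*√J)
F(u, U) = u²
G = -315 - 5*√14/14 (G = 9 - (-9*18*(-2) + √2*√(-175/(-196))) = 9 - (-162*(-2) + √2*√(-175*(-1/196))) = 9 - (324 + √2*√(25/28)) = 9 - (324 + √2*(5*√7/14)) = 9 - (324 + 5*√14/14) = 9 + (-324 - 5*√14/14) = -315 - 5*√14/14 ≈ -316.34)
1/(F(211, -270) + G) = 1/(211² + (-315 - 5*√14/14)) = 1/(44521 + (-315 - 5*√14/14)) = 1/(44206 - 5*√14/14)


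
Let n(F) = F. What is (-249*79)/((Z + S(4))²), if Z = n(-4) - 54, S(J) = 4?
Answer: -6557/972 ≈ -6.7459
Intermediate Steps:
Z = -58 (Z = -4 - 54 = -58)
(-249*79)/((Z + S(4))²) = (-249*79)/((-58 + 4)²) = -19671/((-54)²) = -19671/2916 = -19671*1/2916 = -6557/972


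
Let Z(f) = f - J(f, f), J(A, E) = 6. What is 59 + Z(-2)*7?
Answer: 3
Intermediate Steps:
Z(f) = -6 + f (Z(f) = f - 1*6 = f - 6 = -6 + f)
59 + Z(-2)*7 = 59 + (-6 - 2)*7 = 59 - 8*7 = 59 - 56 = 3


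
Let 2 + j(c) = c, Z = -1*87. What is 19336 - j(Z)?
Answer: 19425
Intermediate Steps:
Z = -87
j(c) = -2 + c
19336 - j(Z) = 19336 - (-2 - 87) = 19336 - 1*(-89) = 19336 + 89 = 19425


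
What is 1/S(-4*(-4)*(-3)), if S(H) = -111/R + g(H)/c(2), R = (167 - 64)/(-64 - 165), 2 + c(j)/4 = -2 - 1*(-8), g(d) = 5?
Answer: 1648/407219 ≈ 0.0040470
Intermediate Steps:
c(j) = 16 (c(j) = -8 + 4*(-2 - 1*(-8)) = -8 + 4*(-2 + 8) = -8 + 4*6 = -8 + 24 = 16)
R = -103/229 (R = 103/(-229) = 103*(-1/229) = -103/229 ≈ -0.44978)
S(H) = 407219/1648 (S(H) = -111/(-103/229) + 5/16 = -111*(-229/103) + 5*(1/16) = 25419/103 + 5/16 = 407219/1648)
1/S(-4*(-4)*(-3)) = 1/(407219/1648) = 1648/407219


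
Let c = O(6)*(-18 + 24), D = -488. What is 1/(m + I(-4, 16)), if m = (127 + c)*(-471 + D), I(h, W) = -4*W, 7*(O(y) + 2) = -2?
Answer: -1/108705 ≈ -9.1992e-6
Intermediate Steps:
O(y) = -16/7 (O(y) = -2 + (⅐)*(-2) = -2 - 2/7 = -16/7)
c = -96/7 (c = -16*(-18 + 24)/7 = -16/7*6 = -96/7 ≈ -13.714)
m = -108641 (m = (127 - 96/7)*(-471 - 488) = (793/7)*(-959) = -108641)
1/(m + I(-4, 16)) = 1/(-108641 - 4*16) = 1/(-108641 - 64) = 1/(-108705) = -1/108705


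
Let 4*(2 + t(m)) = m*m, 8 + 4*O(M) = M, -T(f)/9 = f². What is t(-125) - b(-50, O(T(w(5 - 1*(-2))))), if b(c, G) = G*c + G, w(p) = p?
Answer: -1596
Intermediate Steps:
T(f) = -9*f²
O(M) = -2 + M/4
t(m) = -2 + m²/4 (t(m) = -2 + (m*m)/4 = -2 + m²/4)
b(c, G) = G + G*c
t(-125) - b(-50, O(T(w(5 - 1*(-2))))) = (-2 + (¼)*(-125)²) - (-2 + (-9*(5 - 1*(-2))²)/4)*(1 - 50) = (-2 + (¼)*15625) - (-2 + (-9*(5 + 2)²)/4)*(-49) = (-2 + 15625/4) - (-2 + (-9*7²)/4)*(-49) = 15617/4 - (-2 + (-9*49)/4)*(-49) = 15617/4 - (-2 + (¼)*(-441))*(-49) = 15617/4 - (-2 - 441/4)*(-49) = 15617/4 - (-449)*(-49)/4 = 15617/4 - 1*22001/4 = 15617/4 - 22001/4 = -1596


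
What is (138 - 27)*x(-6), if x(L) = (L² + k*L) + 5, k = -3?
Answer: 6549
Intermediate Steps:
x(L) = 5 + L² - 3*L (x(L) = (L² - 3*L) + 5 = 5 + L² - 3*L)
(138 - 27)*x(-6) = (138 - 27)*(5 + (-6)² - 3*(-6)) = 111*(5 + 36 + 18) = 111*59 = 6549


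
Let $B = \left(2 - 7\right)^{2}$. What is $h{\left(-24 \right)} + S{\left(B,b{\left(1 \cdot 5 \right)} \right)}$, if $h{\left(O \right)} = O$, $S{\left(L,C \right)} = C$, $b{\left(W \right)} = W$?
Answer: $-19$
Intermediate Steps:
$B = 25$ ($B = \left(-5\right)^{2} = 25$)
$h{\left(-24 \right)} + S{\left(B,b{\left(1 \cdot 5 \right)} \right)} = -24 + 1 \cdot 5 = -24 + 5 = -19$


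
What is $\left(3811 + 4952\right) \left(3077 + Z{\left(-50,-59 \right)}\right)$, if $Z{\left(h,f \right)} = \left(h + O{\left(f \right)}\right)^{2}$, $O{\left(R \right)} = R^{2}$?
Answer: $103182905394$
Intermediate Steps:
$Z{\left(h,f \right)} = \left(h + f^{2}\right)^{2}$
$\left(3811 + 4952\right) \left(3077 + Z{\left(-50,-59 \right)}\right) = \left(3811 + 4952\right) \left(3077 + \left(-50 + \left(-59\right)^{2}\right)^{2}\right) = 8763 \left(3077 + \left(-50 + 3481\right)^{2}\right) = 8763 \left(3077 + 3431^{2}\right) = 8763 \left(3077 + 11771761\right) = 8763 \cdot 11774838 = 103182905394$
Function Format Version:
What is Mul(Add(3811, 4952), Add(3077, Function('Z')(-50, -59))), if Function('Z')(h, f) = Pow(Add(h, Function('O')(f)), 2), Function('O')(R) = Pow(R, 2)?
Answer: 103182905394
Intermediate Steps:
Function('Z')(h, f) = Pow(Add(h, Pow(f, 2)), 2)
Mul(Add(3811, 4952), Add(3077, Function('Z')(-50, -59))) = Mul(Add(3811, 4952), Add(3077, Pow(Add(-50, Pow(-59, 2)), 2))) = Mul(8763, Add(3077, Pow(Add(-50, 3481), 2))) = Mul(8763, Add(3077, Pow(3431, 2))) = Mul(8763, Add(3077, 11771761)) = Mul(8763, 11774838) = 103182905394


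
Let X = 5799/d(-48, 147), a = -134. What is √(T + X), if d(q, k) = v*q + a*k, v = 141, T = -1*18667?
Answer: 3*I*√161425158906/8822 ≈ 136.63*I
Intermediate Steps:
T = -18667
d(q, k) = -134*k + 141*q (d(q, k) = 141*q - 134*k = -134*k + 141*q)
X = -1933/8822 (X = 5799/(-134*147 + 141*(-48)) = 5799/(-19698 - 6768) = 5799/(-26466) = 5799*(-1/26466) = -1933/8822 ≈ -0.21911)
√(T + X) = √(-18667 - 1933/8822) = √(-164682207/8822) = 3*I*√161425158906/8822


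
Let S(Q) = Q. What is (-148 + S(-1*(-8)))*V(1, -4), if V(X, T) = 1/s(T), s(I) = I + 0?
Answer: 35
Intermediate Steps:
s(I) = I
V(X, T) = 1/T
(-148 + S(-1*(-8)))*V(1, -4) = (-148 - 1*(-8))/(-4) = (-148 + 8)*(-¼) = -140*(-¼) = 35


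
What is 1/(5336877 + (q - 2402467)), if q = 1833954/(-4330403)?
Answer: 4330403/12707176033276 ≈ 3.4078e-7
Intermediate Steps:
q = -1833954/4330403 (q = 1833954*(-1/4330403) = -1833954/4330403 ≈ -0.42351)
1/(5336877 + (q - 2402467)) = 1/(5336877 + (-1833954/4330403 - 2402467)) = 1/(5336877 - 10403652138155/4330403) = 1/(12707176033276/4330403) = 4330403/12707176033276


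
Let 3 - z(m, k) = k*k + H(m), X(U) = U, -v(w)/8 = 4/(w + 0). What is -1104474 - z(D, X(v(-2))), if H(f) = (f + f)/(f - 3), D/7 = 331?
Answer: -1277581380/1157 ≈ -1.1042e+6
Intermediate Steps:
v(w) = -32/w (v(w) = -32/(w + 0) = -32/w)
D = 2317 (D = 7*331 = 2317)
H(f) = 2*f/(-3 + f) (H(f) = (2*f)/(-3 + f) = 2*f/(-3 + f))
z(m, k) = 3 - k² - 2*m/(-3 + m) (z(m, k) = 3 - (k*k + 2*m/(-3 + m)) = 3 - (k² + 2*m/(-3 + m)) = 3 + (-k² - 2*m/(-3 + m)) = 3 - k² - 2*m/(-3 + m))
-1104474 - z(D, X(v(-2))) = -1104474 - (-2*2317 + (-3 + 2317)*(3 - (-32/(-2))²))/(-3 + 2317) = -1104474 - (-4634 + 2314*(3 - (-32*(-½))²))/2314 = -1104474 - (-4634 + 2314*(3 - 1*16²))/2314 = -1104474 - (-4634 + 2314*(3 - 1*256))/2314 = -1104474 - (-4634 + 2314*(3 - 256))/2314 = -1104474 - (-4634 + 2314*(-253))/2314 = -1104474 - (-4634 - 585442)/2314 = -1104474 - (-590076)/2314 = -1104474 - 1*(-295038/1157) = -1104474 + 295038/1157 = -1277581380/1157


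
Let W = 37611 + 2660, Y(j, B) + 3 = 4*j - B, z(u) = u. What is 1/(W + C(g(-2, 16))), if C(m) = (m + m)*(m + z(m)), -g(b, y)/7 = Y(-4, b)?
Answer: 1/96915 ≈ 1.0318e-5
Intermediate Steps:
Y(j, B) = -3 - B + 4*j (Y(j, B) = -3 + (4*j - B) = -3 + (-B + 4*j) = -3 - B + 4*j)
g(b, y) = 133 + 7*b (g(b, y) = -7*(-3 - b + 4*(-4)) = -7*(-3 - b - 16) = -7*(-19 - b) = 133 + 7*b)
C(m) = 4*m² (C(m) = (m + m)*(m + m) = (2*m)*(2*m) = 4*m²)
W = 40271
1/(W + C(g(-2, 16))) = 1/(40271 + 4*(133 + 7*(-2))²) = 1/(40271 + 4*(133 - 14)²) = 1/(40271 + 4*119²) = 1/(40271 + 4*14161) = 1/(40271 + 56644) = 1/96915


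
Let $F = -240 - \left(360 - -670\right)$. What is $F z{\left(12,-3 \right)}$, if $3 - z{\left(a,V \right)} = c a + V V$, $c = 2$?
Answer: $38100$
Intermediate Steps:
$F = -1270$ ($F = -240 - \left(360 + 670\right) = -240 - 1030 = -1270$)
$z{\left(a,V \right)} = 3 - V^{2} - 2 a$ ($z{\left(a,V \right)} = 3 - \left(2 a + V V\right) = 3 - \left(2 a + V^{2}\right) = 3 - \left(V^{2} + 2 a\right) = 3 - V^{2} - 2 a$)
$F z{\left(12,-3 \right)} = - 1270 \left(3 - \left(-3\right)^{2} - 24\right) = - 1270 \left(3 - 9 - 24\right) = \left(-1270\right) \left(-30\right) = 38100$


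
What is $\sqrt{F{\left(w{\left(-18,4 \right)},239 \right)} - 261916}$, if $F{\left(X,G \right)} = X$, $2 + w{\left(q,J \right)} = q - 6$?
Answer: $i \sqrt{261942} \approx 511.8 i$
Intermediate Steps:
$w{\left(q,J \right)} = -8 + q$ ($w{\left(q,J \right)} = -2 + \left(q - 6\right) = -2 + \left(-6 + q\right) = -8 + q$)
$\sqrt{F{\left(w{\left(-18,4 \right)},239 \right)} - 261916} = \sqrt{\left(-8 - 18\right) - 261916} = \sqrt{-26 - 261916} = \sqrt{-261942} = i \sqrt{261942}$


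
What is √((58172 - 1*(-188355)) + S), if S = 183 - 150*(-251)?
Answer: 2*√71090 ≈ 533.25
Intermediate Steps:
S = 37833 (S = 183 + 37650 = 37833)
√((58172 - 1*(-188355)) + S) = √((58172 - 1*(-188355)) + 37833) = √((58172 + 188355) + 37833) = √(246527 + 37833) = √284360 = 2*√71090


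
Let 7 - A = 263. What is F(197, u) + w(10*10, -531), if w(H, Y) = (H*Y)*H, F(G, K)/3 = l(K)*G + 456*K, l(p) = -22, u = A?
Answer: -5673210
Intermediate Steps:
A = -256 (A = 7 - 1*263 = 7 - 263 = -256)
u = -256
F(G, K) = -66*G + 1368*K (F(G, K) = 3*(-22*G + 456*K) = -66*G + 1368*K)
w(H, Y) = Y*H²
F(197, u) + w(10*10, -531) = (-66*197 + 1368*(-256)) - 531*(10*10)² = (-13002 - 350208) - 531*100² = -363210 - 531*10000 = -363210 - 5310000 = -5673210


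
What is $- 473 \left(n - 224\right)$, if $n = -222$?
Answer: $210958$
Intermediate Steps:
$- 473 \left(n - 224\right) = - 473 \left(-222 - 224\right) = \left(-473\right) \left(-446\right) = 210958$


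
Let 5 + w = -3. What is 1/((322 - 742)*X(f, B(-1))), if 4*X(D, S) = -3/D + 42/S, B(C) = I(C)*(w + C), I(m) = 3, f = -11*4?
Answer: 132/20615 ≈ 0.0064031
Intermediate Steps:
f = -44
w = -8 (w = -5 - 3 = -8)
B(C) = -24 + 3*C (B(C) = 3*(-8 + C) = -24 + 3*C)
X(D, S) = -3/(4*D) + 21/(2*S) (X(D, S) = (-3/D + 42/S)/4 = -3/(4*D) + 21/(2*S))
1/((322 - 742)*X(f, B(-1))) = 1/((322 - 742)*(-¾/(-44) + 21/(2*(-24 + 3*(-1))))) = 1/((-420)*(-¾*(-1/44) + 21/(2*(-24 - 3)))) = -1/(420*(3/176 + (21/2)/(-27))) = -1/(420*(3/176 + (21/2)*(-1/27))) = -1/(420*(3/176 - 7/18)) = -1/(420*(-589/1584)) = -1/420*(-1584/589) = 132/20615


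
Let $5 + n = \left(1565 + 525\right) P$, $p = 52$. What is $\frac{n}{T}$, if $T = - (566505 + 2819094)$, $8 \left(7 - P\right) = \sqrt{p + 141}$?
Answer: $- \frac{4875}{1128533} + \frac{1045 \sqrt{193}}{13542396} \approx -0.0032478$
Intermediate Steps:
$P = 7 - \frac{\sqrt{193}}{8}$ ($P = 7 - \frac{\sqrt{52 + 141}}{8} = 7 - \frac{\sqrt{193}}{8} \approx 5.2634$)
$T = -3385599$ ($T = \left(-1\right) 3385599 = -3385599$)
$n = 14625 - \frac{1045 \sqrt{193}}{4}$ ($n = -5 + \left(1565 + 525\right) \left(7 - \frac{\sqrt{193}}{8}\right) = -5 + 2090 \left(7 - \frac{\sqrt{193}}{8}\right) = -5 + \left(14630 - \frac{1045 \sqrt{193}}{4}\right) = 14625 - \frac{1045 \sqrt{193}}{4} \approx 10996.0$)
$\frac{n}{T} = \frac{14625 - \frac{1045 \sqrt{193}}{4}}{-3385599} = \left(14625 - \frac{1045 \sqrt{193}}{4}\right) \left(- \frac{1}{3385599}\right) = - \frac{4875}{1128533} + \frac{1045 \sqrt{193}}{13542396}$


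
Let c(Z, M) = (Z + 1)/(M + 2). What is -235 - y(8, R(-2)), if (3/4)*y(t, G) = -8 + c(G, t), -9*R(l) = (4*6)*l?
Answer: -10133/45 ≈ -225.18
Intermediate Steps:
R(l) = -8*l/3 (R(l) = -4*6*l/9 = -8*l/3)
c(Z, M) = (1 + Z)/(2 + M)
y(t, G) = -32/3 + 4*(1 + G)/(3*(2 + t)) (y(t, G) = 4*(-8 + (1 + G)/(2 + t))/3 = -32/3 + 4*(1 + G)/(3*(2 + t)))
-235 - y(8, R(-2)) = -235 - 4*(-15 - 8/3*(-2) - 8*8)/(3*(2 + 8)) = -235 - 4*(-15 + 16/3 - 64)/(3*10) = -235 - 4*(-221)/(3*10*3) = -235 - 1*(-442/45) = -235 + 442/45 = -10133/45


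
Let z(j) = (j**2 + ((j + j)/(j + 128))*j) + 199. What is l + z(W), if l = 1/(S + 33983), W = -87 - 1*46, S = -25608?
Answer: 90553851/8375 ≈ 10812.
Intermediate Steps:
W = -133 (W = -87 - 46 = -133)
z(j) = 199 + j**2 + 2*j**2/(128 + j) (z(j) = (j**2 + ((2*j)/(128 + j))*j) + 199 = (j**2 + (2*j/(128 + j))*j) + 199 = (j**2 + 2*j**2/(128 + j)) + 199 = 199 + j**2 + 2*j**2/(128 + j))
l = 1/8375 (l = 1/(-25608 + 33983) = 1/8375 ≈ 0.00011940)
l + z(W) = 1/8375 + (25472 + (-133)**3 + 130*(-133)**2 + 199*(-133))/(128 - 133) = 1/8375 + (25472 - 2352637 + 130*17689 - 26467)/(-5) = 1/8375 - (25472 - 2352637 + 2299570 - 26467)/5 = 1/8375 - 1/5*(-54062) = 1/8375 + 54062/5 = 90553851/8375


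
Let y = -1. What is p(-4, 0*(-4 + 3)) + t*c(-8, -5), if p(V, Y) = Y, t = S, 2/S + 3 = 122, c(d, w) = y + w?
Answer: -12/119 ≈ -0.10084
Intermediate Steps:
c(d, w) = -1 + w
S = 2/119 (S = 2/(-3 + 122) = 2/119 ≈ 0.016807)
t = 2/119 ≈ 0.016807
p(-4, 0*(-4 + 3)) + t*c(-8, -5) = 0*(-4 + 3) + 2*(-1 - 5)/119 = 0*(-1) + (2/119)*(-6) = 0 - 12/119 = -12/119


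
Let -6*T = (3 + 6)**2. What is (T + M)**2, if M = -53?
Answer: 17689/4 ≈ 4422.3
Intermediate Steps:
T = -27/2 (T = -(3 + 6)**2/6 = -1/6*9**2 = -1/6*81 = -27/2 ≈ -13.500)
(T + M)**2 = (-27/2 - 53)**2 = (-133/2)**2 = 17689/4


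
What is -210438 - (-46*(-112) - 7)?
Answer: -215583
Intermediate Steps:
-210438 - (-46*(-112) - 7) = -210438 - (5152 - 7) = -210438 - 1*5145 = -210438 - 5145 = -215583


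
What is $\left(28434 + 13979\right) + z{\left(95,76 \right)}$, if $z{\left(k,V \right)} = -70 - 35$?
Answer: $42308$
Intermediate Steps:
$z{\left(k,V \right)} = -105$
$\left(28434 + 13979\right) + z{\left(95,76 \right)} = \left(28434 + 13979\right) - 105 = 42413 - 105 = 42308$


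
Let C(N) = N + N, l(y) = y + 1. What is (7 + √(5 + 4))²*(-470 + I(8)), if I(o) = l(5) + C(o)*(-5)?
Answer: -54400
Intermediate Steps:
l(y) = 1 + y
C(N) = 2*N
I(o) = 6 - 10*o (I(o) = (1 + 5) + (2*o)*(-5) = 6 - 10*o)
(7 + √(5 + 4))²*(-470 + I(8)) = (7 + √(5 + 4))²*(-470 + (6 - 10*8)) = (7 + √9)²*(-470 + (6 - 80)) = (7 + 3)²*(-470 - 74) = 10²*(-544) = 100*(-544) = -54400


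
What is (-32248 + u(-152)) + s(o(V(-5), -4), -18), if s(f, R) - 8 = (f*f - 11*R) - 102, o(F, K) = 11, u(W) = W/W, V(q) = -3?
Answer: -32022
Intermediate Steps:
u(W) = 1
s(f, R) = -94 + f² - 11*R (s(f, R) = 8 + ((f*f - 11*R) - 102) = 8 + ((f² - 11*R) - 102) = 8 + (-102 + f² - 11*R) = -94 + f² - 11*R)
(-32248 + u(-152)) + s(o(V(-5), -4), -18) = (-32248 + 1) + (-94 + 11² - 11*(-18)) = -32247 + (-94 + 121 + 198) = -32247 + 225 = -32022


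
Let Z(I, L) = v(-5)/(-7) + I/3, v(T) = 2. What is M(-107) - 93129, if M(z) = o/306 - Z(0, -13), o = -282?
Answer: -33247280/357 ≈ -93130.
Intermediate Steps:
Z(I, L) = -2/7 + I/3 (Z(I, L) = 2/(-7) + I/3 = 2*(-⅐) + I*(⅓) = -2/7 + I/3)
M(z) = -227/357 (M(z) = -282/306 - (-2/7 + (⅓)*0) = -282*1/306 - (-2/7 + 0) = -47/51 - 1*(-2/7) = -47/51 + 2/7 = -227/357)
M(-107) - 93129 = -227/357 - 93129 = -33247280/357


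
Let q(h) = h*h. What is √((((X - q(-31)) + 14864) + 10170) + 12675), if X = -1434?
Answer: √35314 ≈ 187.92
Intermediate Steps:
q(h) = h²
√((((X - q(-31)) + 14864) + 10170) + 12675) = √((((-1434 - 1*(-31)²) + 14864) + 10170) + 12675) = √((((-1434 - 1*961) + 14864) + 10170) + 12675) = √((((-1434 - 961) + 14864) + 10170) + 12675) = √(((-2395 + 14864) + 10170) + 12675) = √((12469 + 10170) + 12675) = √(22639 + 12675) = √35314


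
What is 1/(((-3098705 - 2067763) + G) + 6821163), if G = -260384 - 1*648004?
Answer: 1/746307 ≈ 1.3399e-6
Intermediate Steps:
G = -908388 (G = -260384 - 648004 = -908388)
1/(((-3098705 - 2067763) + G) + 6821163) = 1/(((-3098705 - 2067763) - 908388) + 6821163) = 1/((-5166468 - 908388) + 6821163) = 1/(-6074856 + 6821163) = 1/746307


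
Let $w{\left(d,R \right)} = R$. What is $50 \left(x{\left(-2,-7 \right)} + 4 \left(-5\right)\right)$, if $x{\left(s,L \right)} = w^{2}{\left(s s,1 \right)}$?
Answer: $-950$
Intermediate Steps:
$x{\left(s,L \right)} = 1$ ($x{\left(s,L \right)} = 1^{2} = 1$)
$50 \left(x{\left(-2,-7 \right)} + 4 \left(-5\right)\right) = 50 \left(1 + 4 \left(-5\right)\right) = 50 \left(1 - 20\right) = 50 \left(-19\right) = -950$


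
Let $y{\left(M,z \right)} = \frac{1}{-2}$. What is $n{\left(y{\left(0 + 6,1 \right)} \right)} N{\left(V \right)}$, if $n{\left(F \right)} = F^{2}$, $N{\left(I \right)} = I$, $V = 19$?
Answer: $\frac{19}{4} \approx 4.75$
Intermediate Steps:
$y{\left(M,z \right)} = - \frac{1}{2}$
$n{\left(y{\left(0 + 6,1 \right)} \right)} N{\left(V \right)} = \left(- \frac{1}{2}\right)^{2} \cdot 19 = \frac{1}{4} \cdot 19 = \frac{19}{4}$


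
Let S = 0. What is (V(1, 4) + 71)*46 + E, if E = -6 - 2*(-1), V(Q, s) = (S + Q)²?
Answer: 3308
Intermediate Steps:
V(Q, s) = Q² (V(Q, s) = (0 + Q)² = Q²)
E = -4 (E = -6 + 2 = -4)
(V(1, 4) + 71)*46 + E = (1² + 71)*46 - 4 = (1 + 71)*46 - 4 = 72*46 - 4 = 3312 - 4 = 3308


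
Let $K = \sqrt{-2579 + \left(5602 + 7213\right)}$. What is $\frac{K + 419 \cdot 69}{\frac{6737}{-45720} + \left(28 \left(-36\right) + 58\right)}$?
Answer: $- \frac{1321810920}{43440737} - \frac{91440 \sqrt{2559}}{43440737} \approx -30.534$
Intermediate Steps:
$K = 2 \sqrt{2559}$ ($K = \sqrt{-2579 + 12815} = \sqrt{10236} = 2 \sqrt{2559} \approx 101.17$)
$\frac{K + 419 \cdot 69}{\frac{6737}{-45720} + \left(28 \left(-36\right) + 58\right)} = \frac{2 \sqrt{2559} + 419 \cdot 69}{\frac{6737}{-45720} + \left(28 \left(-36\right) + 58\right)} = \frac{2 \sqrt{2559} + 28911}{6737 \left(- \frac{1}{45720}\right) + \left(-1008 + 58\right)} = \frac{28911 + 2 \sqrt{2559}}{- \frac{6737}{45720} - 950} = \frac{28911 + 2 \sqrt{2559}}{- \frac{43440737}{45720}} = \left(28911 + 2 \sqrt{2559}\right) \left(- \frac{45720}{43440737}\right) = - \frac{1321810920}{43440737} - \frac{91440 \sqrt{2559}}{43440737}$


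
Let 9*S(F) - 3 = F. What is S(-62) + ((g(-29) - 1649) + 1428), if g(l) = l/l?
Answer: -2039/9 ≈ -226.56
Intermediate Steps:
S(F) = ⅓ + F/9
g(l) = 1
S(-62) + ((g(-29) - 1649) + 1428) = (⅓ + (⅑)*(-62)) + ((1 - 1649) + 1428) = (⅓ - 62/9) + (-1648 + 1428) = -59/9 - 220 = -2039/9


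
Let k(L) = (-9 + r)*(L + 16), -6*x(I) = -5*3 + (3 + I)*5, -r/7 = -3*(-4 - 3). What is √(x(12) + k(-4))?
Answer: I*√1882 ≈ 43.382*I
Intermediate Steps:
r = -147 (r = -(-21)*(-4 - 3) = -(-21)*(-7) = -7*21 = -147)
x(I) = -5*I/6 (x(I) = -(-5*3 + (3 + I)*5)/6 = -(-15 + (15 + 5*I))/6 = -5*I/6)
k(L) = -2496 - 156*L (k(L) = (-9 - 147)*(L + 16) = -156*(16 + L) = -2496 - 156*L)
√(x(12) + k(-4)) = √(-⅚*12 + (-2496 - 156*(-4))) = √(-10 + (-2496 + 624)) = √(-10 - 1872) = √(-1882) = I*√1882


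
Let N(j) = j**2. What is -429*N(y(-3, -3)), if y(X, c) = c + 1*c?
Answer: -15444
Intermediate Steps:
y(X, c) = 2*c (y(X, c) = c + c = 2*c)
-429*N(y(-3, -3)) = -429*(2*(-3))**2 = -429*(-6)**2 = -429*36 = -15444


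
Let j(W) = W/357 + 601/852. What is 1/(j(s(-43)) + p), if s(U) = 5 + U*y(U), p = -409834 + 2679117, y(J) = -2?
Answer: 14484/32868308881 ≈ 4.4067e-7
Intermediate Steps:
p = 2269283
s(U) = 5 - 2*U (s(U) = 5 + U*(-2) = 5 - 2*U)
j(W) = 601/852 + W/357 (j(W) = W*(1/357) + 601*(1/852) = W/357 + 601/852 = 601/852 + W/357)
1/(j(s(-43)) + p) = 1/((601/852 + (5 - 2*(-43))/357) + 2269283) = 1/((601/852 + (5 + 86)/357) + 2269283) = 1/((601/852 + (1/357)*91) + 2269283) = 1/((601/852 + 13/51) + 2269283) = 1/(13909/14484 + 2269283) = 1/(32868308881/14484) = 14484/32868308881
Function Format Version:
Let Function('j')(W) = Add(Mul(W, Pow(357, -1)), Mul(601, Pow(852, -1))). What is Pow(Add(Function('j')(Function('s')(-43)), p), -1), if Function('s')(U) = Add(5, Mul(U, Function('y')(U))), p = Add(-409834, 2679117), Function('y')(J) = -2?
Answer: Rational(14484, 32868308881) ≈ 4.4067e-7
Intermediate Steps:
p = 2269283
Function('s')(U) = Add(5, Mul(-2, U)) (Function('s')(U) = Add(5, Mul(U, -2)) = Add(5, Mul(-2, U)))
Function('j')(W) = Add(Rational(601, 852), Mul(Rational(1, 357), W)) (Function('j')(W) = Add(Mul(W, Rational(1, 357)), Mul(601, Rational(1, 852))) = Add(Mul(Rational(1, 357), W), Rational(601, 852)) = Add(Rational(601, 852), Mul(Rational(1, 357), W)))
Pow(Add(Function('j')(Function('s')(-43)), p), -1) = Pow(Add(Add(Rational(601, 852), Mul(Rational(1, 357), Add(5, Mul(-2, -43)))), 2269283), -1) = Pow(Add(Add(Rational(601, 852), Mul(Rational(1, 357), Add(5, 86))), 2269283), -1) = Pow(Add(Add(Rational(601, 852), Mul(Rational(1, 357), 91)), 2269283), -1) = Pow(Add(Add(Rational(601, 852), Rational(13, 51)), 2269283), -1) = Pow(Add(Rational(13909, 14484), 2269283), -1) = Pow(Rational(32868308881, 14484), -1) = Rational(14484, 32868308881)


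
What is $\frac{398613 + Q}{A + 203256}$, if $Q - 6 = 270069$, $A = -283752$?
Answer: $- \frac{13931}{1677} \approx -8.3071$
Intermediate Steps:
$Q = 270075$ ($Q = 6 + 270069 = 270075$)
$\frac{398613 + Q}{A + 203256} = \frac{398613 + 270075}{-283752 + 203256} = \frac{668688}{-80496} = 668688 \left(- \frac{1}{80496}\right) = - \frac{13931}{1677}$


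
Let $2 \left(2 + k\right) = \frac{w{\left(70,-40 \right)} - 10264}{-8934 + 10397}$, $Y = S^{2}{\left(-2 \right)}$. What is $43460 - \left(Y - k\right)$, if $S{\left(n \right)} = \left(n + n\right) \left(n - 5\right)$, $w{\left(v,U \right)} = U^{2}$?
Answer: $\frac{3285670}{77} \approx 42671.0$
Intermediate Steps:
$S{\left(n \right)} = 2 n \left(-5 + n\right)$
$Y = 784$ ($Y = \left(2 \left(-2\right) \left(-5 - 2\right)\right)^{2} = \left(2 \left(-2\right) \left(-7\right)\right)^{2} = 28^{2} = 784$)
$k = - \frac{382}{77}$ ($k = -2 + \frac{\left(\left(-40\right)^{2} - 10264\right) \frac{1}{-8934 + 10397}}{2} = -2 + \frac{\left(1600 - 10264\right) \frac{1}{1463}}{2} = -2 + \frac{\left(-8664\right) \frac{1}{1463}}{2} = -2 + \frac{1}{2} \left(- \frac{456}{77}\right) = -2 - \frac{228}{77} = - \frac{382}{77} \approx -4.961$)
$43460 - \left(Y - k\right) = 43460 - \left(784 - - \frac{382}{77}\right) = 43460 - \left(784 + \frac{382}{77}\right) = 43460 - \frac{60750}{77} = \frac{3285670}{77}$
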